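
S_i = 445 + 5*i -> [445, 450, 455, 460, 465]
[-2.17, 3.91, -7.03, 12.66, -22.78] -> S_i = -2.17*(-1.80)^i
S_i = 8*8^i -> [8, 64, 512, 4096, 32768]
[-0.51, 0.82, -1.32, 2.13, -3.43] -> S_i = -0.51*(-1.61)^i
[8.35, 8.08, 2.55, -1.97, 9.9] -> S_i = Random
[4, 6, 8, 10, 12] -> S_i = 4 + 2*i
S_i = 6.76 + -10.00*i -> [6.76, -3.24, -13.24, -23.24, -33.24]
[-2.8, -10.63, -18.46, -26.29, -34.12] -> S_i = -2.80 + -7.83*i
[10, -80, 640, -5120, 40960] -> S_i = 10*-8^i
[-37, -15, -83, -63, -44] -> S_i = Random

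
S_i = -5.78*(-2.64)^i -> [-5.78, 15.26, -40.28, 106.35, -280.77]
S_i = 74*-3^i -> [74, -222, 666, -1998, 5994]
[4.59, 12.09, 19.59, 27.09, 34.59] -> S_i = 4.59 + 7.50*i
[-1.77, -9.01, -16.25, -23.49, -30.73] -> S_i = -1.77 + -7.24*i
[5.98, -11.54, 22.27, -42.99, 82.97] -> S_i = 5.98*(-1.93)^i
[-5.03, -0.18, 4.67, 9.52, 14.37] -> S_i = -5.03 + 4.85*i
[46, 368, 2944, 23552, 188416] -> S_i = 46*8^i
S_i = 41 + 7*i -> [41, 48, 55, 62, 69]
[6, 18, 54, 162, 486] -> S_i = 6*3^i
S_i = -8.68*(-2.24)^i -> [-8.68, 19.44, -43.55, 97.56, -218.53]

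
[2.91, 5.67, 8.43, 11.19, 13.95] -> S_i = 2.91 + 2.76*i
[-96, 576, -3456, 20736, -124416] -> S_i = -96*-6^i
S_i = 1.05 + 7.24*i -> [1.05, 8.29, 15.53, 22.77, 30.01]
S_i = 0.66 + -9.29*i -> [0.66, -8.63, -17.92, -27.21, -36.5]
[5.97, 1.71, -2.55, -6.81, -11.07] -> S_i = 5.97 + -4.26*i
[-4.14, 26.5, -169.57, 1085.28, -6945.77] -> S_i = -4.14*(-6.40)^i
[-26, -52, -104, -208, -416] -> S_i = -26*2^i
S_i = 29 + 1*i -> [29, 30, 31, 32, 33]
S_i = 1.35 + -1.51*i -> [1.35, -0.16, -1.67, -3.18, -4.69]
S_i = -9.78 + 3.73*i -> [-9.78, -6.05, -2.32, 1.41, 5.14]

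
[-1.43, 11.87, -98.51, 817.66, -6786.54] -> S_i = -1.43*(-8.30)^i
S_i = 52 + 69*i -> [52, 121, 190, 259, 328]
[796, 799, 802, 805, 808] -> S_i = 796 + 3*i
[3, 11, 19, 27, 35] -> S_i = 3 + 8*i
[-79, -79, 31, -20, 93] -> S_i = Random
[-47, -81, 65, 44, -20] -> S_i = Random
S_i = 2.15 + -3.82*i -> [2.15, -1.67, -5.49, -9.31, -13.13]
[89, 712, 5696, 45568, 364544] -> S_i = 89*8^i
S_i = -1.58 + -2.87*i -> [-1.58, -4.45, -7.32, -10.19, -13.06]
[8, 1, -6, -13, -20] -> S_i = 8 + -7*i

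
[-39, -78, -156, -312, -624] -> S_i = -39*2^i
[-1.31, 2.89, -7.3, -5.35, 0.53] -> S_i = Random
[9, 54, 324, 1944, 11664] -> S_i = 9*6^i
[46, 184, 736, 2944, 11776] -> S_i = 46*4^i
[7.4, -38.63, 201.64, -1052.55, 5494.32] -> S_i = 7.40*(-5.22)^i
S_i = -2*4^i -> [-2, -8, -32, -128, -512]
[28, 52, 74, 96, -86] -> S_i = Random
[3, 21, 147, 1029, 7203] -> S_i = 3*7^i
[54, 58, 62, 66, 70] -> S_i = 54 + 4*i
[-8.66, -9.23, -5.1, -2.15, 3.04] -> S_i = Random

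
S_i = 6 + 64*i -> [6, 70, 134, 198, 262]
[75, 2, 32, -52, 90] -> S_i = Random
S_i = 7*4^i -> [7, 28, 112, 448, 1792]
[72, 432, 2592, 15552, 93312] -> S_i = 72*6^i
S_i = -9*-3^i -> [-9, 27, -81, 243, -729]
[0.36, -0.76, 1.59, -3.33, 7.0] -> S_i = 0.36*(-2.10)^i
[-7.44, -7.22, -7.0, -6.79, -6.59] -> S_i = -7.44*0.97^i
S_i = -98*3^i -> [-98, -294, -882, -2646, -7938]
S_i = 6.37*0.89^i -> [6.37, 5.67, 5.05, 4.49, 4.0]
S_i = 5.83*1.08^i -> [5.83, 6.3, 6.8, 7.34, 7.93]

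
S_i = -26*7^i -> [-26, -182, -1274, -8918, -62426]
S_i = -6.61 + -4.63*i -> [-6.61, -11.24, -15.87, -20.5, -25.13]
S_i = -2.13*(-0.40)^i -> [-2.13, 0.85, -0.34, 0.14, -0.05]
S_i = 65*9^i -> [65, 585, 5265, 47385, 426465]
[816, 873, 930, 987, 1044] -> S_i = 816 + 57*i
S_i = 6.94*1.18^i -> [6.94, 8.19, 9.66, 11.4, 13.46]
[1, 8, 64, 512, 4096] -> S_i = 1*8^i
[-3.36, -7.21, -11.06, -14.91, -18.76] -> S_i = -3.36 + -3.85*i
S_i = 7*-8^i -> [7, -56, 448, -3584, 28672]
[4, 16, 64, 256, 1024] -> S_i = 4*4^i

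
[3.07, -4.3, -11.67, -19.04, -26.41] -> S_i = 3.07 + -7.37*i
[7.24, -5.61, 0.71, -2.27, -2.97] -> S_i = Random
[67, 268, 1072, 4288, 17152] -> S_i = 67*4^i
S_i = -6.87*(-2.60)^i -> [-6.87, 17.86, -46.44, 120.75, -313.94]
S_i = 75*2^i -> [75, 150, 300, 600, 1200]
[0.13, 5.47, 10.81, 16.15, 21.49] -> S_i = 0.13 + 5.34*i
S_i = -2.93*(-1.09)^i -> [-2.93, 3.19, -3.48, 3.79, -4.14]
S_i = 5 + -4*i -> [5, 1, -3, -7, -11]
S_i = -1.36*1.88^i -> [-1.36, -2.56, -4.81, -9.04, -16.99]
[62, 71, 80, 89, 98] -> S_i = 62 + 9*i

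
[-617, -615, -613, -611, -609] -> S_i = -617 + 2*i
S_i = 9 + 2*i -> [9, 11, 13, 15, 17]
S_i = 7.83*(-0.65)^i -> [7.83, -5.09, 3.31, -2.15, 1.4]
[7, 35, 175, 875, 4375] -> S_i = 7*5^i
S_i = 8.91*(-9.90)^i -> [8.91, -88.21, 873.27, -8645.36, 85589.1]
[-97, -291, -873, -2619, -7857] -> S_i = -97*3^i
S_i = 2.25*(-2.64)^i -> [2.25, -5.94, 15.68, -41.4, 109.29]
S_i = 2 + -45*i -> [2, -43, -88, -133, -178]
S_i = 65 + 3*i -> [65, 68, 71, 74, 77]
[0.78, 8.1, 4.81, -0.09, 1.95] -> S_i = Random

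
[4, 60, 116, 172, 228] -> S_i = 4 + 56*i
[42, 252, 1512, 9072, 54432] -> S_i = 42*6^i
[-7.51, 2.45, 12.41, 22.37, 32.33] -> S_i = -7.51 + 9.96*i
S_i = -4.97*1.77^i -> [-4.97, -8.8, -15.57, -27.56, -48.78]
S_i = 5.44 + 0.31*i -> [5.44, 5.75, 6.06, 6.37, 6.68]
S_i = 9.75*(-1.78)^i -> [9.75, -17.36, 30.89, -54.99, 97.88]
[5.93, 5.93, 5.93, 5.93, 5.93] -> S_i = 5.93 + 0.00*i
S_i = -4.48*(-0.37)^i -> [-4.48, 1.66, -0.61, 0.23, -0.08]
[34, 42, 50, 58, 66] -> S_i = 34 + 8*i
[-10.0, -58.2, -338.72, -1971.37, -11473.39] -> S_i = -10.00*5.82^i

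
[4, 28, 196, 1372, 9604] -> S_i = 4*7^i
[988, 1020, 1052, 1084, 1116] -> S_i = 988 + 32*i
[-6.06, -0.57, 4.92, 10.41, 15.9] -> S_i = -6.06 + 5.49*i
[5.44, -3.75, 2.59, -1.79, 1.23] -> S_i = 5.44*(-0.69)^i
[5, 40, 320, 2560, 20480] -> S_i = 5*8^i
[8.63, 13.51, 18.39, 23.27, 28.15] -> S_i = 8.63 + 4.88*i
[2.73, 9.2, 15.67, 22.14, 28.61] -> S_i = 2.73 + 6.47*i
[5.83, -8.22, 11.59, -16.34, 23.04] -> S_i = 5.83*(-1.41)^i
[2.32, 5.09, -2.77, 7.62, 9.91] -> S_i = Random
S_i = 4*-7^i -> [4, -28, 196, -1372, 9604]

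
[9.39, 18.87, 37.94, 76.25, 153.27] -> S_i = 9.39*2.01^i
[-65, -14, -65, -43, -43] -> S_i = Random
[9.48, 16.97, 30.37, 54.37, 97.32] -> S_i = 9.48*1.79^i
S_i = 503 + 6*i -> [503, 509, 515, 521, 527]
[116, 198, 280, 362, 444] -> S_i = 116 + 82*i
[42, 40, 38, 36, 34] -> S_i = 42 + -2*i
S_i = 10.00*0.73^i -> [10.0, 7.3, 5.33, 3.89, 2.84]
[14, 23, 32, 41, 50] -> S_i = 14 + 9*i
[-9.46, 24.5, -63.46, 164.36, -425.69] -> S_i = -9.46*(-2.59)^i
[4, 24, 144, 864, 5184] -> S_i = 4*6^i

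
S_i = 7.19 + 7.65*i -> [7.19, 14.84, 22.49, 30.14, 37.79]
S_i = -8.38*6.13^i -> [-8.38, -51.37, -314.89, -1930.3, -11832.76]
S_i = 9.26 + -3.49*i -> [9.26, 5.77, 2.28, -1.21, -4.7]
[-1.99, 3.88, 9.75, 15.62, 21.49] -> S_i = -1.99 + 5.87*i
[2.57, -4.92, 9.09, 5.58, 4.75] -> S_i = Random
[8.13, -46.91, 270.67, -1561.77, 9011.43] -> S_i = 8.13*(-5.77)^i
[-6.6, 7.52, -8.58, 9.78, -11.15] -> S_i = -6.60*(-1.14)^i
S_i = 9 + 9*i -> [9, 18, 27, 36, 45]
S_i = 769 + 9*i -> [769, 778, 787, 796, 805]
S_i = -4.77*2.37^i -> [-4.77, -11.3, -26.79, -63.5, -150.49]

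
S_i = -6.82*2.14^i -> [-6.82, -14.59, -31.23, -66.84, -143.03]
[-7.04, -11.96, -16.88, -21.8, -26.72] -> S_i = -7.04 + -4.92*i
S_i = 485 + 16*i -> [485, 501, 517, 533, 549]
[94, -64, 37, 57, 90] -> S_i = Random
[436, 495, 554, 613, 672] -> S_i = 436 + 59*i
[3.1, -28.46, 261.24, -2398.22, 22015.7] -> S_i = 3.10*(-9.18)^i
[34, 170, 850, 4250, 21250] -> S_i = 34*5^i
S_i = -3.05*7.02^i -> [-3.05, -21.41, -150.31, -1055.14, -7407.1]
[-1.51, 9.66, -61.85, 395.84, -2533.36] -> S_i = -1.51*(-6.40)^i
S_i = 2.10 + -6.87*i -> [2.1, -4.77, -11.64, -18.51, -25.38]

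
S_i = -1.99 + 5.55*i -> [-1.99, 3.56, 9.11, 14.66, 20.21]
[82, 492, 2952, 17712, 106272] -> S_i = 82*6^i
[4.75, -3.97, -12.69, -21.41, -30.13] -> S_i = 4.75 + -8.72*i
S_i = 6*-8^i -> [6, -48, 384, -3072, 24576]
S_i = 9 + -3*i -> [9, 6, 3, 0, -3]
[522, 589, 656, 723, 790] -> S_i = 522 + 67*i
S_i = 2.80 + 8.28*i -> [2.8, 11.08, 19.36, 27.64, 35.92]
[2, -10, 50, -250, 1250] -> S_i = 2*-5^i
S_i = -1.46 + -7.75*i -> [-1.46, -9.21, -16.96, -24.71, -32.46]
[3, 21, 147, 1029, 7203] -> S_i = 3*7^i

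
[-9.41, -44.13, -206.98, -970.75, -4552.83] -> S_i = -9.41*4.69^i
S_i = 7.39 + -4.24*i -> [7.39, 3.15, -1.09, -5.33, -9.57]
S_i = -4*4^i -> [-4, -16, -64, -256, -1024]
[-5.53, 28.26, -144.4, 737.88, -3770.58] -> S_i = -5.53*(-5.11)^i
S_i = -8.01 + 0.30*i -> [-8.01, -7.71, -7.41, -7.11, -6.81]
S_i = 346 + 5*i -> [346, 351, 356, 361, 366]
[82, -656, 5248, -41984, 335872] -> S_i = 82*-8^i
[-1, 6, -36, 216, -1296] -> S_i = -1*-6^i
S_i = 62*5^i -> [62, 310, 1550, 7750, 38750]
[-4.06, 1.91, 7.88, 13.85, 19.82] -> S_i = -4.06 + 5.97*i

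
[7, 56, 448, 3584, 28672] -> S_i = 7*8^i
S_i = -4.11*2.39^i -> [-4.11, -9.82, -23.48, -56.11, -134.1]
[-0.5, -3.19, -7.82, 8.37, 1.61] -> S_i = Random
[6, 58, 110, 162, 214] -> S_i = 6 + 52*i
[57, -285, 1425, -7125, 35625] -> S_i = 57*-5^i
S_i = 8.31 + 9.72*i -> [8.31, 18.03, 27.75, 37.47, 47.19]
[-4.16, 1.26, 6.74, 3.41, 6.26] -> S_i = Random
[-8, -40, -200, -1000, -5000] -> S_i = -8*5^i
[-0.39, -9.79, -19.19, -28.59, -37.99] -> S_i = -0.39 + -9.40*i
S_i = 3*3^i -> [3, 9, 27, 81, 243]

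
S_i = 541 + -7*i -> [541, 534, 527, 520, 513]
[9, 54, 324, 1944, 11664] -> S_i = 9*6^i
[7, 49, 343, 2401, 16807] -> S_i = 7*7^i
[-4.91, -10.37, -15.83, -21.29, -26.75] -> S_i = -4.91 + -5.46*i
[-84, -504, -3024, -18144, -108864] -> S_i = -84*6^i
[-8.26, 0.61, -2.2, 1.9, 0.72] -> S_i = Random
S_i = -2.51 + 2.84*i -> [-2.51, 0.33, 3.17, 6.01, 8.85]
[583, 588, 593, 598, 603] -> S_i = 583 + 5*i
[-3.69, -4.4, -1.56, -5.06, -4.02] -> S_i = Random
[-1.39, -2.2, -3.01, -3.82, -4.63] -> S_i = -1.39 + -0.81*i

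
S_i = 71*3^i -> [71, 213, 639, 1917, 5751]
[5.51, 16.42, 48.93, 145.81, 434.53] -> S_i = 5.51*2.98^i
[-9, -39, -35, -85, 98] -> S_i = Random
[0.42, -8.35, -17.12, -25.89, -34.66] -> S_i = 0.42 + -8.77*i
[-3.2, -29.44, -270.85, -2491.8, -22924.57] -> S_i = -3.20*9.20^i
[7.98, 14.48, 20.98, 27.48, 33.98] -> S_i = 7.98 + 6.50*i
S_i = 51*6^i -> [51, 306, 1836, 11016, 66096]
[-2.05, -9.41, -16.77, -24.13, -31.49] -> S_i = -2.05 + -7.36*i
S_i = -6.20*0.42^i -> [-6.2, -2.6, -1.09, -0.46, -0.19]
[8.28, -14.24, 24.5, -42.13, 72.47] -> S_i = 8.28*(-1.72)^i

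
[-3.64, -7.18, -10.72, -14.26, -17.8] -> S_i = -3.64 + -3.54*i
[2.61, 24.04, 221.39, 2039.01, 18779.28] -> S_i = 2.61*9.21^i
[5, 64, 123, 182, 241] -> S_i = 5 + 59*i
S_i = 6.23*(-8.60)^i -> [6.23, -53.58, 460.77, -3962.63, 34078.61]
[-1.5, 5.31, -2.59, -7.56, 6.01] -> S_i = Random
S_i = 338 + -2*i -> [338, 336, 334, 332, 330]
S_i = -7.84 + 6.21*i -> [-7.84, -1.63, 4.58, 10.79, 17.0]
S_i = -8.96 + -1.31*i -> [-8.96, -10.27, -11.58, -12.89, -14.2]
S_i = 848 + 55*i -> [848, 903, 958, 1013, 1068]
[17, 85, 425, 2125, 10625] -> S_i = 17*5^i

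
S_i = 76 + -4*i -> [76, 72, 68, 64, 60]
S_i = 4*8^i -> [4, 32, 256, 2048, 16384]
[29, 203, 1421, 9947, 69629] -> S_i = 29*7^i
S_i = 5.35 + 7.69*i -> [5.35, 13.04, 20.73, 28.42, 36.11]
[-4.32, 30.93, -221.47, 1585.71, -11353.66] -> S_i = -4.32*(-7.16)^i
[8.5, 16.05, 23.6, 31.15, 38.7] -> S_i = 8.50 + 7.55*i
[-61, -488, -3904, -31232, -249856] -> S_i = -61*8^i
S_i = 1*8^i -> [1, 8, 64, 512, 4096]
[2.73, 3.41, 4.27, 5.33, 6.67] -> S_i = 2.73*1.25^i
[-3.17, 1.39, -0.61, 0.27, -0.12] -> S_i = -3.17*(-0.44)^i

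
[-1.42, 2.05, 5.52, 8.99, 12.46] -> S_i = -1.42 + 3.47*i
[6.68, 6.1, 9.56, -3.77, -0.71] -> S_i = Random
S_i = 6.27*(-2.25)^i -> [6.27, -14.11, 31.74, -71.42, 160.69]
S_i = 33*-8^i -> [33, -264, 2112, -16896, 135168]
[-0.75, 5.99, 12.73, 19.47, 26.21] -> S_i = -0.75 + 6.74*i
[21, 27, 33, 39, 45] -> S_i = 21 + 6*i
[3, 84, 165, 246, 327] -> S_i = 3 + 81*i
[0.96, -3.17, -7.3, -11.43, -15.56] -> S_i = 0.96 + -4.13*i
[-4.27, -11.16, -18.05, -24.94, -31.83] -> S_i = -4.27 + -6.89*i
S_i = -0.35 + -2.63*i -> [-0.35, -2.98, -5.61, -8.24, -10.87]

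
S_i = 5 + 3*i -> [5, 8, 11, 14, 17]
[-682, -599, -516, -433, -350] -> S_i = -682 + 83*i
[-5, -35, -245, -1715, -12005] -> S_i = -5*7^i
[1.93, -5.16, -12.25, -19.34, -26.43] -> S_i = 1.93 + -7.09*i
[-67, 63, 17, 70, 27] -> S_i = Random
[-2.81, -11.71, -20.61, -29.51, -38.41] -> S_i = -2.81 + -8.90*i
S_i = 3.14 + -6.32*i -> [3.14, -3.18, -9.5, -15.82, -22.14]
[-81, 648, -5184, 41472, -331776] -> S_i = -81*-8^i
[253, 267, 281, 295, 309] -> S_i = 253 + 14*i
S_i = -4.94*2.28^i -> [-4.94, -11.26, -25.68, -58.55, -133.5]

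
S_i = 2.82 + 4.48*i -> [2.82, 7.3, 11.78, 16.26, 20.74]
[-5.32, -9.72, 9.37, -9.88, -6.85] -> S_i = Random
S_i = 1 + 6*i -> [1, 7, 13, 19, 25]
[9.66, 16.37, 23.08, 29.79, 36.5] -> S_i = 9.66 + 6.71*i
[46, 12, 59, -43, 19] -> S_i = Random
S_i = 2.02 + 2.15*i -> [2.02, 4.17, 6.32, 8.47, 10.62]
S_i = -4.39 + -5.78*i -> [-4.39, -10.17, -15.95, -21.73, -27.51]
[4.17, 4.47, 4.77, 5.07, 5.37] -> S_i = 4.17 + 0.30*i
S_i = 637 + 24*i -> [637, 661, 685, 709, 733]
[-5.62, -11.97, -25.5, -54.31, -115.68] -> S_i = -5.62*2.13^i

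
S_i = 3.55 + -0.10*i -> [3.55, 3.45, 3.35, 3.25, 3.15]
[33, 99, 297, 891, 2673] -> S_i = 33*3^i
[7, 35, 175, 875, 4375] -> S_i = 7*5^i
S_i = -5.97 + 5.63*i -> [-5.97, -0.34, 5.29, 10.92, 16.55]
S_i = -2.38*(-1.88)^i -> [-2.38, 4.47, -8.41, 15.81, -29.73]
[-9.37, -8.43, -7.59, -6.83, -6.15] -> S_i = -9.37*0.90^i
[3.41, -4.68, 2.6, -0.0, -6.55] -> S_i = Random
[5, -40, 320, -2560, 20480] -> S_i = 5*-8^i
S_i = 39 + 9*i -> [39, 48, 57, 66, 75]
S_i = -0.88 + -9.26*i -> [-0.88, -10.14, -19.4, -28.66, -37.92]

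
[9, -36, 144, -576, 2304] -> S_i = 9*-4^i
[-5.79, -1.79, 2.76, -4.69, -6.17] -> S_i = Random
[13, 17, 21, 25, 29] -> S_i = 13 + 4*i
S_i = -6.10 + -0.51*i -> [-6.1, -6.61, -7.12, -7.63, -8.14]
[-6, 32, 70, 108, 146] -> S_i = -6 + 38*i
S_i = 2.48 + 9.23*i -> [2.48, 11.71, 20.94, 30.17, 39.4]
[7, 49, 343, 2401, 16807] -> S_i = 7*7^i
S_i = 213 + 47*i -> [213, 260, 307, 354, 401]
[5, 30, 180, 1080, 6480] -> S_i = 5*6^i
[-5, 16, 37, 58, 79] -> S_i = -5 + 21*i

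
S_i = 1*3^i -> [1, 3, 9, 27, 81]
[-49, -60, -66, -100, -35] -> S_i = Random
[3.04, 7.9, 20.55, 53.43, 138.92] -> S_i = 3.04*2.60^i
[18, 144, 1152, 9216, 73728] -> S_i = 18*8^i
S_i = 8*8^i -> [8, 64, 512, 4096, 32768]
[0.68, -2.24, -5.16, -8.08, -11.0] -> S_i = 0.68 + -2.92*i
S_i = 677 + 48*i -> [677, 725, 773, 821, 869]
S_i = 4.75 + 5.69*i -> [4.75, 10.44, 16.13, 21.82, 27.51]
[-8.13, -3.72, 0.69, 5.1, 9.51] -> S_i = -8.13 + 4.41*i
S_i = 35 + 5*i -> [35, 40, 45, 50, 55]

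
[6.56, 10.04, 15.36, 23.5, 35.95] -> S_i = 6.56*1.53^i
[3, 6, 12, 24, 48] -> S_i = 3*2^i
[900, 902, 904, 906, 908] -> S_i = 900 + 2*i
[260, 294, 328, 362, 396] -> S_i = 260 + 34*i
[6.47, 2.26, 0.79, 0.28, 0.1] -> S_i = 6.47*0.35^i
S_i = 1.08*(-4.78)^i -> [1.08, -5.16, 24.68, -117.95, 563.81]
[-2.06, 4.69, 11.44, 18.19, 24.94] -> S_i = -2.06 + 6.75*i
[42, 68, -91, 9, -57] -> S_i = Random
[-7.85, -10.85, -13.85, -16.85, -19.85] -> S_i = -7.85 + -3.00*i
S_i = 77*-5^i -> [77, -385, 1925, -9625, 48125]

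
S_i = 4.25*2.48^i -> [4.25, 10.54, 26.14, 64.83, 160.77]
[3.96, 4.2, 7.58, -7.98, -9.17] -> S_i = Random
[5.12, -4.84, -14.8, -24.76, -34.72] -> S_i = 5.12 + -9.96*i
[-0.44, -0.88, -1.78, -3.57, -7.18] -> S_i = -0.44*2.01^i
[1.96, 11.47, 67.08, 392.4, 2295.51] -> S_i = 1.96*5.85^i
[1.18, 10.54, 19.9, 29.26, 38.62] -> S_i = 1.18 + 9.36*i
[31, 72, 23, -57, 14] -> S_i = Random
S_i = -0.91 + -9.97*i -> [-0.91, -10.88, -20.85, -30.82, -40.79]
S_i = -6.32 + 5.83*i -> [-6.32, -0.49, 5.34, 11.17, 17.0]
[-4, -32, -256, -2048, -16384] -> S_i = -4*8^i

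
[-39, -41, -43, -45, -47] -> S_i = -39 + -2*i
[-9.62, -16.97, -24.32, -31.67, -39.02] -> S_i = -9.62 + -7.35*i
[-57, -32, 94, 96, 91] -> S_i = Random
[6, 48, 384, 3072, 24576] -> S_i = 6*8^i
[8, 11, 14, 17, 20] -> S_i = 8 + 3*i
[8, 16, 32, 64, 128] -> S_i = 8*2^i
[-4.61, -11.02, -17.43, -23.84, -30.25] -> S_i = -4.61 + -6.41*i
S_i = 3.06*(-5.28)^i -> [3.06, -16.16, 85.31, -450.43, 2378.25]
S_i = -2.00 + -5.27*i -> [-2.0, -7.27, -12.54, -17.81, -23.08]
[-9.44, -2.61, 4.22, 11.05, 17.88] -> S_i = -9.44 + 6.83*i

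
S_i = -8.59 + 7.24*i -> [-8.59, -1.35, 5.89, 13.13, 20.37]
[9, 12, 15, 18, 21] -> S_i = 9 + 3*i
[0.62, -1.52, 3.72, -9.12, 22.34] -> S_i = 0.62*(-2.45)^i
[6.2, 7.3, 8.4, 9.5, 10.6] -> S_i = 6.20 + 1.10*i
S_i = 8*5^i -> [8, 40, 200, 1000, 5000]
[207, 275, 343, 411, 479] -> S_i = 207 + 68*i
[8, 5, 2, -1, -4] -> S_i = 8 + -3*i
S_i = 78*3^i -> [78, 234, 702, 2106, 6318]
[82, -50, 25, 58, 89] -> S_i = Random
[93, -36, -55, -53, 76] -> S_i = Random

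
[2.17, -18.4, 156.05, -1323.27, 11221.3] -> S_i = 2.17*(-8.48)^i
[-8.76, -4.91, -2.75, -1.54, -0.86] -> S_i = -8.76*0.56^i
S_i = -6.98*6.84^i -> [-6.98, -47.74, -326.56, -2233.69, -15278.47]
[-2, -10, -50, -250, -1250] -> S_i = -2*5^i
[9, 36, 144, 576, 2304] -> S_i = 9*4^i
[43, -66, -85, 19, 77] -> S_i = Random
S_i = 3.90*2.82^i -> [3.9, 11.0, 31.01, 87.46, 246.64]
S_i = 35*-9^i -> [35, -315, 2835, -25515, 229635]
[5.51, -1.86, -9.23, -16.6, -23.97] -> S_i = 5.51 + -7.37*i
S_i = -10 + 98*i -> [-10, 88, 186, 284, 382]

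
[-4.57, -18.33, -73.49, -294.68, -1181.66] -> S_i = -4.57*4.01^i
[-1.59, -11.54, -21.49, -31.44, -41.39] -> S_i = -1.59 + -9.95*i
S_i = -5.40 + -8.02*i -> [-5.4, -13.42, -21.44, -29.46, -37.48]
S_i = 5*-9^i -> [5, -45, 405, -3645, 32805]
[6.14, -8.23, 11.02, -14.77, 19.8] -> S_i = 6.14*(-1.34)^i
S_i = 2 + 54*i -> [2, 56, 110, 164, 218]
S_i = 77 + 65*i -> [77, 142, 207, 272, 337]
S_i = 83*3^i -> [83, 249, 747, 2241, 6723]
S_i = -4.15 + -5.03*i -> [-4.15, -9.18, -14.21, -19.24, -24.27]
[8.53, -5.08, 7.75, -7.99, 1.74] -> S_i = Random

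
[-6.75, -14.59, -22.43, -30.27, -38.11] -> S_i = -6.75 + -7.84*i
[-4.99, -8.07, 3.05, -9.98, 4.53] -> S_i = Random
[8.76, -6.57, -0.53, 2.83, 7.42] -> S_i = Random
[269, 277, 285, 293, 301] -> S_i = 269 + 8*i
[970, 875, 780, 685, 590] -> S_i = 970 + -95*i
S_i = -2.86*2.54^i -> [-2.86, -7.26, -18.45, -46.87, -119.04]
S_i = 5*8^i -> [5, 40, 320, 2560, 20480]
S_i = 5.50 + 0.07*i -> [5.5, 5.57, 5.64, 5.71, 5.78]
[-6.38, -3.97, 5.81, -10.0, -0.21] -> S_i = Random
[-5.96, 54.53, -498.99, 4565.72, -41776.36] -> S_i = -5.96*(-9.15)^i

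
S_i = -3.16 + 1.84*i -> [-3.16, -1.32, 0.52, 2.36, 4.2]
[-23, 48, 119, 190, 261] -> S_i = -23 + 71*i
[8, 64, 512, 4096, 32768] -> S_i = 8*8^i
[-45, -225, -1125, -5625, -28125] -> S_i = -45*5^i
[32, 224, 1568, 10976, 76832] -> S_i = 32*7^i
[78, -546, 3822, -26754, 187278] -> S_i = 78*-7^i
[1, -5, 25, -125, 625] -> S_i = 1*-5^i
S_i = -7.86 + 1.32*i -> [-7.86, -6.54, -5.22, -3.9, -2.58]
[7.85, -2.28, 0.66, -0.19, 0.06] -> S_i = 7.85*(-0.29)^i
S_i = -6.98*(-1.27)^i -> [-6.98, 8.86, -11.26, 14.3, -18.16]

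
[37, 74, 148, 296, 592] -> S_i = 37*2^i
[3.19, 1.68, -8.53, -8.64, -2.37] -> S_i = Random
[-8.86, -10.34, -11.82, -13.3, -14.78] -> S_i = -8.86 + -1.48*i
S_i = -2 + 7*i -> [-2, 5, 12, 19, 26]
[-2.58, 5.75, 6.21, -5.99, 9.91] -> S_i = Random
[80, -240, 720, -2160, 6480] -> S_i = 80*-3^i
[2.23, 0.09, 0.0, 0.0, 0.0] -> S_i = 2.23*0.04^i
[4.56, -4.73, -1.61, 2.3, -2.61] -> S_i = Random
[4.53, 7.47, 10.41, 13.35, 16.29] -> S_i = 4.53 + 2.94*i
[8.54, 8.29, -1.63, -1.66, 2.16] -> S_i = Random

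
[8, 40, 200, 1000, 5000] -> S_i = 8*5^i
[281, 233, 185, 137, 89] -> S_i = 281 + -48*i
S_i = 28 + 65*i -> [28, 93, 158, 223, 288]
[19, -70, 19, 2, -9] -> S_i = Random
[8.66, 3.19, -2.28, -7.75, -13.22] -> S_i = 8.66 + -5.47*i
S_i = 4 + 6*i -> [4, 10, 16, 22, 28]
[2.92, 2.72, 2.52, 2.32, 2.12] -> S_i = 2.92 + -0.20*i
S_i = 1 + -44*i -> [1, -43, -87, -131, -175]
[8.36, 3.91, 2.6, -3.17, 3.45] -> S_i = Random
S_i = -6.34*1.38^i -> [-6.34, -8.75, -12.07, -16.66, -22.99]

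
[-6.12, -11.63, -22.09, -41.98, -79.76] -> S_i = -6.12*1.90^i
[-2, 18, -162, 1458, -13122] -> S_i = -2*-9^i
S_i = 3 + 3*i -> [3, 6, 9, 12, 15]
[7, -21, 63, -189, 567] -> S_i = 7*-3^i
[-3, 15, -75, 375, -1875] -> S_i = -3*-5^i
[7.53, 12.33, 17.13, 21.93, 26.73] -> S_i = 7.53 + 4.80*i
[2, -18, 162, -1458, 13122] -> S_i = 2*-9^i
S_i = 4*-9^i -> [4, -36, 324, -2916, 26244]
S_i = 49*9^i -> [49, 441, 3969, 35721, 321489]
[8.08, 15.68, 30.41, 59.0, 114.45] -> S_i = 8.08*1.94^i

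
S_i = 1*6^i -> [1, 6, 36, 216, 1296]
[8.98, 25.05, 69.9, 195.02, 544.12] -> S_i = 8.98*2.79^i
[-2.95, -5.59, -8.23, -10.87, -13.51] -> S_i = -2.95 + -2.64*i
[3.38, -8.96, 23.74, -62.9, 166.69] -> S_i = 3.38*(-2.65)^i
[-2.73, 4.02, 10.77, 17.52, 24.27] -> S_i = -2.73 + 6.75*i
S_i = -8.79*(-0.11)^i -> [-8.79, 0.97, -0.11, 0.01, -0.0]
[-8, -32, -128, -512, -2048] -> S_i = -8*4^i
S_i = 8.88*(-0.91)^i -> [8.88, -8.08, 7.35, -6.69, 6.09]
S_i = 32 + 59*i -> [32, 91, 150, 209, 268]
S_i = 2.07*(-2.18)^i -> [2.07, -4.51, 9.84, -21.45, 46.75]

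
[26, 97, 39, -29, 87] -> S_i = Random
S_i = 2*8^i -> [2, 16, 128, 1024, 8192]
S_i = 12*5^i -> [12, 60, 300, 1500, 7500]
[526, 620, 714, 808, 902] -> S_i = 526 + 94*i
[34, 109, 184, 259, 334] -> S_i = 34 + 75*i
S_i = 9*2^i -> [9, 18, 36, 72, 144]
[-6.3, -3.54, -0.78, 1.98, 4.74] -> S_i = -6.30 + 2.76*i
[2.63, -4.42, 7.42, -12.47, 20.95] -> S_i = 2.63*(-1.68)^i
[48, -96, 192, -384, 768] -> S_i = 48*-2^i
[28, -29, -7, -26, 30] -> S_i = Random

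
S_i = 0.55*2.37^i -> [0.55, 1.3, 3.09, 7.32, 17.35]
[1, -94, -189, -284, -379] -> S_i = 1 + -95*i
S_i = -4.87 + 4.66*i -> [-4.87, -0.21, 4.45, 9.11, 13.77]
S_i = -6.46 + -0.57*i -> [-6.46, -7.03, -7.6, -8.17, -8.74]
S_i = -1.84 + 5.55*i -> [-1.84, 3.71, 9.26, 14.81, 20.36]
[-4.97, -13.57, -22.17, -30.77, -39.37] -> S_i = -4.97 + -8.60*i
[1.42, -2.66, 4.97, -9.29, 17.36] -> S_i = 1.42*(-1.87)^i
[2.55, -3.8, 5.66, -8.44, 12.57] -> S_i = 2.55*(-1.49)^i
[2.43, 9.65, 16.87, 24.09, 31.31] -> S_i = 2.43 + 7.22*i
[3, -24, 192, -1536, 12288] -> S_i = 3*-8^i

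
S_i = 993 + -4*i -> [993, 989, 985, 981, 977]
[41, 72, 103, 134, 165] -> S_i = 41 + 31*i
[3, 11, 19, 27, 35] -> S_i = 3 + 8*i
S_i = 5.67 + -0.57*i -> [5.67, 5.1, 4.53, 3.96, 3.39]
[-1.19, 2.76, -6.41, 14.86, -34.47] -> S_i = -1.19*(-2.32)^i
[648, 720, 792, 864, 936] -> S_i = 648 + 72*i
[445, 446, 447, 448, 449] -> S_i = 445 + 1*i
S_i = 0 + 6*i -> [0, 6, 12, 18, 24]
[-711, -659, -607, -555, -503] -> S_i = -711 + 52*i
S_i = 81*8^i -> [81, 648, 5184, 41472, 331776]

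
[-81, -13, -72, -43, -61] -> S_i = Random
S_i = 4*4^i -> [4, 16, 64, 256, 1024]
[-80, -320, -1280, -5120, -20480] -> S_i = -80*4^i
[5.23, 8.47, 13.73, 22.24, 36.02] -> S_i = 5.23*1.62^i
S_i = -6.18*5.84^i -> [-6.18, -36.09, -210.77, -1230.91, -7188.53]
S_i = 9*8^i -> [9, 72, 576, 4608, 36864]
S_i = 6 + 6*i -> [6, 12, 18, 24, 30]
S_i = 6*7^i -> [6, 42, 294, 2058, 14406]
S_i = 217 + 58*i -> [217, 275, 333, 391, 449]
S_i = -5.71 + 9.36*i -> [-5.71, 3.65, 13.01, 22.37, 31.73]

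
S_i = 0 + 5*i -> [0, 5, 10, 15, 20]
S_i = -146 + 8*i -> [-146, -138, -130, -122, -114]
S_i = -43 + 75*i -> [-43, 32, 107, 182, 257]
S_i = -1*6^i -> [-1, -6, -36, -216, -1296]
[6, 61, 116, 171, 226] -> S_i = 6 + 55*i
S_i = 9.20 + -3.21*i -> [9.2, 5.99, 2.78, -0.43, -3.64]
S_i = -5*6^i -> [-5, -30, -180, -1080, -6480]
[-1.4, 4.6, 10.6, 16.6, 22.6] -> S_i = -1.40 + 6.00*i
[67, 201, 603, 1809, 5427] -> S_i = 67*3^i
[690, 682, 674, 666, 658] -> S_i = 690 + -8*i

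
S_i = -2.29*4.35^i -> [-2.29, -9.96, -43.33, -188.5, -819.96]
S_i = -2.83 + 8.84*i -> [-2.83, 6.01, 14.85, 23.69, 32.53]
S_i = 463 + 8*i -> [463, 471, 479, 487, 495]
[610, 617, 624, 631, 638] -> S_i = 610 + 7*i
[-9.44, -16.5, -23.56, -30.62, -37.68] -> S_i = -9.44 + -7.06*i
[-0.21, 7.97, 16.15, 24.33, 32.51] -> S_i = -0.21 + 8.18*i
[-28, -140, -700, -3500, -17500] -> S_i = -28*5^i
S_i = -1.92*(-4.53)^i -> [-1.92, 8.7, -39.4, 178.48, -808.53]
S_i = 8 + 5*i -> [8, 13, 18, 23, 28]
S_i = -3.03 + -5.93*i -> [-3.03, -8.96, -14.89, -20.82, -26.75]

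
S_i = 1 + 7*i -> [1, 8, 15, 22, 29]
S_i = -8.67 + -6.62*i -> [-8.67, -15.29, -21.91, -28.53, -35.15]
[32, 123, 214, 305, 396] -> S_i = 32 + 91*i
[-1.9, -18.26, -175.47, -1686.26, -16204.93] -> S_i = -1.90*9.61^i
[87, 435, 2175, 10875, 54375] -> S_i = 87*5^i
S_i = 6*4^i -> [6, 24, 96, 384, 1536]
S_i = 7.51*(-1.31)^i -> [7.51, -9.84, 12.89, -16.88, 22.12]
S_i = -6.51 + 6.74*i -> [-6.51, 0.23, 6.97, 13.71, 20.45]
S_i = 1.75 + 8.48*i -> [1.75, 10.23, 18.71, 27.19, 35.67]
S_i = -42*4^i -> [-42, -168, -672, -2688, -10752]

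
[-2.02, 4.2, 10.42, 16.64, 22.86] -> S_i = -2.02 + 6.22*i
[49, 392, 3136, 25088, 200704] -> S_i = 49*8^i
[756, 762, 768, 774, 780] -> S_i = 756 + 6*i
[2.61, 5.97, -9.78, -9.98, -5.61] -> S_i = Random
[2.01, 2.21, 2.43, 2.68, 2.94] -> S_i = 2.01*1.10^i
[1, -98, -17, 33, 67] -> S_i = Random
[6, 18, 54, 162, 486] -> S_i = 6*3^i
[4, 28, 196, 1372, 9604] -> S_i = 4*7^i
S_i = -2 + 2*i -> [-2, 0, 2, 4, 6]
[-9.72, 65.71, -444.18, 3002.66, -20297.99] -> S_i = -9.72*(-6.76)^i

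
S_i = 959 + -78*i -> [959, 881, 803, 725, 647]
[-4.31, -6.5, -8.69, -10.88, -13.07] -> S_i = -4.31 + -2.19*i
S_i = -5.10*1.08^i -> [-5.1, -5.51, -5.95, -6.42, -6.94]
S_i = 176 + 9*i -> [176, 185, 194, 203, 212]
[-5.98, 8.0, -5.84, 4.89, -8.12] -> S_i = Random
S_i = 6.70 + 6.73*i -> [6.7, 13.43, 20.16, 26.89, 33.62]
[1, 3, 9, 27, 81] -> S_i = 1*3^i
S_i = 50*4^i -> [50, 200, 800, 3200, 12800]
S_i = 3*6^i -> [3, 18, 108, 648, 3888]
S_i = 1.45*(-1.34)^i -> [1.45, -1.94, 2.6, -3.49, 4.68]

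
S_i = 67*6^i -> [67, 402, 2412, 14472, 86832]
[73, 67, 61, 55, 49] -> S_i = 73 + -6*i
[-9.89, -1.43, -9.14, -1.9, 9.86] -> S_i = Random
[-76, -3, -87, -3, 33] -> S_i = Random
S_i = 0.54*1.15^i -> [0.54, 0.62, 0.71, 0.82, 0.94]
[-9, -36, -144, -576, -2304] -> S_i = -9*4^i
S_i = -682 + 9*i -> [-682, -673, -664, -655, -646]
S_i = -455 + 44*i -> [-455, -411, -367, -323, -279]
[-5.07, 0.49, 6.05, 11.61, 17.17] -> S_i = -5.07 + 5.56*i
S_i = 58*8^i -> [58, 464, 3712, 29696, 237568]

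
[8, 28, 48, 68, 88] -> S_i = 8 + 20*i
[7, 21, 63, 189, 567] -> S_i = 7*3^i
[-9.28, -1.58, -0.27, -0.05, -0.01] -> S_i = -9.28*0.17^i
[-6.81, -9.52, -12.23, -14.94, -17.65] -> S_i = -6.81 + -2.71*i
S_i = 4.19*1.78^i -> [4.19, 7.46, 13.28, 23.63, 42.06]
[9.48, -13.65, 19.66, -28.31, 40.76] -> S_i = 9.48*(-1.44)^i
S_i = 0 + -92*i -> [0, -92, -184, -276, -368]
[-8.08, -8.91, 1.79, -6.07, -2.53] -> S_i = Random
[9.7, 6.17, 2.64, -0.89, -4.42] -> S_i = 9.70 + -3.53*i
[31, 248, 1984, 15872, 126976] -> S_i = 31*8^i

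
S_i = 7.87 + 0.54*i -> [7.87, 8.41, 8.95, 9.49, 10.03]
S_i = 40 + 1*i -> [40, 41, 42, 43, 44]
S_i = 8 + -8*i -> [8, 0, -8, -16, -24]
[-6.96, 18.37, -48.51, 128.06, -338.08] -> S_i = -6.96*(-2.64)^i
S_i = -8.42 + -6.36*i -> [-8.42, -14.78, -21.14, -27.5, -33.86]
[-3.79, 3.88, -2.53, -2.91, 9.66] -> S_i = Random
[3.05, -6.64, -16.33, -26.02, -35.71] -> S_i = 3.05 + -9.69*i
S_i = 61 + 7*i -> [61, 68, 75, 82, 89]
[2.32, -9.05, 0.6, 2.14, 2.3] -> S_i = Random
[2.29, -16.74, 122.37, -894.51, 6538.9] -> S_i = 2.29*(-7.31)^i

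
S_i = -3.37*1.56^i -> [-3.37, -5.26, -8.2, -12.79, -19.96]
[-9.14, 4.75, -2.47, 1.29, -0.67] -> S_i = -9.14*(-0.52)^i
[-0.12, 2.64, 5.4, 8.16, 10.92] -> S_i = -0.12 + 2.76*i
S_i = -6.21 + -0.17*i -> [-6.21, -6.38, -6.55, -6.72, -6.89]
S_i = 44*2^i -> [44, 88, 176, 352, 704]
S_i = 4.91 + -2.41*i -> [4.91, 2.5, 0.09, -2.32, -4.73]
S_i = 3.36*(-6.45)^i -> [3.36, -21.67, 139.78, -901.61, 5815.38]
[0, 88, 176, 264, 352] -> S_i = 0 + 88*i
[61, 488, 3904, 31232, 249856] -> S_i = 61*8^i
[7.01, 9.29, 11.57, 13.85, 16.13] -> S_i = 7.01 + 2.28*i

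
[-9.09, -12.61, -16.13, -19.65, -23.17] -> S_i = -9.09 + -3.52*i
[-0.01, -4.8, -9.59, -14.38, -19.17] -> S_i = -0.01 + -4.79*i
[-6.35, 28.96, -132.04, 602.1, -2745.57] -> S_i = -6.35*(-4.56)^i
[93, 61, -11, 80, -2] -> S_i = Random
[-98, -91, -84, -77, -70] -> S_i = -98 + 7*i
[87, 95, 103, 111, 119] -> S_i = 87 + 8*i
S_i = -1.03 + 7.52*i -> [-1.03, 6.49, 14.01, 21.53, 29.05]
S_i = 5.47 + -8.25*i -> [5.47, -2.78, -11.03, -19.28, -27.53]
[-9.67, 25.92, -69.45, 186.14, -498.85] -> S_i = -9.67*(-2.68)^i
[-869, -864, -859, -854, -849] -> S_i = -869 + 5*i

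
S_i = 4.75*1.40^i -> [4.75, 6.65, 9.31, 13.03, 18.25]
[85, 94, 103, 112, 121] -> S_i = 85 + 9*i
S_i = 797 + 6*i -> [797, 803, 809, 815, 821]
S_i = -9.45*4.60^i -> [-9.45, -43.47, -199.96, -919.83, -4231.2]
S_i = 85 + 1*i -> [85, 86, 87, 88, 89]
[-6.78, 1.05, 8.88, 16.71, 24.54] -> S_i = -6.78 + 7.83*i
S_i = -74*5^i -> [-74, -370, -1850, -9250, -46250]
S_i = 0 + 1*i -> [0, 1, 2, 3, 4]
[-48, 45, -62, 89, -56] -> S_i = Random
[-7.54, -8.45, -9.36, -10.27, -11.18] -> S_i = -7.54 + -0.91*i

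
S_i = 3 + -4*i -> [3, -1, -5, -9, -13]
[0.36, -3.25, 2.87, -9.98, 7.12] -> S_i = Random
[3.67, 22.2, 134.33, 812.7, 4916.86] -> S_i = 3.67*6.05^i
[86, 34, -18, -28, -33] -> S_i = Random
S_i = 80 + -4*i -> [80, 76, 72, 68, 64]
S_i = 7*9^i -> [7, 63, 567, 5103, 45927]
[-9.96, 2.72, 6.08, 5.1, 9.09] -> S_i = Random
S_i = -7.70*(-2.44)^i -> [-7.7, 18.79, -45.84, 111.86, -272.93]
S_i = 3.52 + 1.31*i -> [3.52, 4.83, 6.14, 7.45, 8.76]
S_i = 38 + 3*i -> [38, 41, 44, 47, 50]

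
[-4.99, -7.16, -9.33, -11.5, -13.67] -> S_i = -4.99 + -2.17*i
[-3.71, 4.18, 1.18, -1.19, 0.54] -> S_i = Random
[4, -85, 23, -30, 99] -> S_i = Random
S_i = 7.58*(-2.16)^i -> [7.58, -16.37, 35.37, -76.39, 165.0]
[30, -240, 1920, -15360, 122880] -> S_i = 30*-8^i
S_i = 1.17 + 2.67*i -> [1.17, 3.84, 6.51, 9.18, 11.85]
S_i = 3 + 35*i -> [3, 38, 73, 108, 143]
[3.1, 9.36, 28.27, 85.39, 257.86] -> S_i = 3.10*3.02^i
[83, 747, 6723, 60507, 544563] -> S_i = 83*9^i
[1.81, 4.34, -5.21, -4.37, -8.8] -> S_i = Random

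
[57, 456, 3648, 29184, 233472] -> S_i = 57*8^i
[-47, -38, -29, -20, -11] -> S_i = -47 + 9*i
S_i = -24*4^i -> [-24, -96, -384, -1536, -6144]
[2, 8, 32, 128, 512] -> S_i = 2*4^i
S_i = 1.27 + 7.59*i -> [1.27, 8.86, 16.45, 24.04, 31.63]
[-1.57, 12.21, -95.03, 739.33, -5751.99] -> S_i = -1.57*(-7.78)^i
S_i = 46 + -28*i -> [46, 18, -10, -38, -66]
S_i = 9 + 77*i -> [9, 86, 163, 240, 317]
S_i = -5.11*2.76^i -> [-5.11, -14.1, -38.93, -107.44, -296.52]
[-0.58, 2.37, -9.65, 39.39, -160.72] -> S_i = -0.58*(-4.08)^i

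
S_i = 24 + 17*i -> [24, 41, 58, 75, 92]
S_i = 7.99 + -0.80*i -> [7.99, 7.19, 6.39, 5.59, 4.79]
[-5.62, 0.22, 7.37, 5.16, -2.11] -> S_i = Random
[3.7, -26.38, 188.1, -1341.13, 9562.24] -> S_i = 3.70*(-7.13)^i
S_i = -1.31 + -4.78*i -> [-1.31, -6.09, -10.87, -15.65, -20.43]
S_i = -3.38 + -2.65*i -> [-3.38, -6.03, -8.68, -11.33, -13.98]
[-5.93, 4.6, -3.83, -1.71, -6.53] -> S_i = Random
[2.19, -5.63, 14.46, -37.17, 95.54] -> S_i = 2.19*(-2.57)^i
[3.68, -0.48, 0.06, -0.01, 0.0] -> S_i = 3.68*(-0.13)^i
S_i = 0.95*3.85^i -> [0.95, 3.66, 14.08, 54.21, 208.72]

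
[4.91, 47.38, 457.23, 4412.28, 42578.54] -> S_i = 4.91*9.65^i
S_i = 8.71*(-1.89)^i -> [8.71, -16.46, 31.11, -58.8, 111.14]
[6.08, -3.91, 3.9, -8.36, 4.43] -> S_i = Random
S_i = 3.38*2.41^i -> [3.38, 8.15, 19.63, 47.31, 114.02]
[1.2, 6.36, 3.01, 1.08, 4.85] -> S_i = Random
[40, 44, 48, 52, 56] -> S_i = 40 + 4*i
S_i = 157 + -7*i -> [157, 150, 143, 136, 129]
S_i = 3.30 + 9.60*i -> [3.3, 12.9, 22.5, 32.1, 41.7]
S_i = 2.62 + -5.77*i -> [2.62, -3.15, -8.92, -14.69, -20.46]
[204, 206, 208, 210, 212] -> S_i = 204 + 2*i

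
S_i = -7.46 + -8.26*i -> [-7.46, -15.72, -23.98, -32.24, -40.5]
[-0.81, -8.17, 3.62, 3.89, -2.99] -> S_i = Random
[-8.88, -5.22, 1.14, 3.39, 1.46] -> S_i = Random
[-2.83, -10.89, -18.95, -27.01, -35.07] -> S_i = -2.83 + -8.06*i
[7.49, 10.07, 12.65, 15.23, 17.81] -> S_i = 7.49 + 2.58*i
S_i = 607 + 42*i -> [607, 649, 691, 733, 775]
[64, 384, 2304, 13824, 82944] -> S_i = 64*6^i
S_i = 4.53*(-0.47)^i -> [4.53, -2.13, 1.0, -0.47, 0.22]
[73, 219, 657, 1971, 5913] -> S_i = 73*3^i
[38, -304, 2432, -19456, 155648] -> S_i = 38*-8^i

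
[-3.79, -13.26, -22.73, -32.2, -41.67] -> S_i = -3.79 + -9.47*i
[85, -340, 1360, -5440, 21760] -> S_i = 85*-4^i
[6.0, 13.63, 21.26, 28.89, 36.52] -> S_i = 6.00 + 7.63*i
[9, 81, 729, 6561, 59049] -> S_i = 9*9^i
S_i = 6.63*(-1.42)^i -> [6.63, -9.41, 13.37, -18.98, 26.96]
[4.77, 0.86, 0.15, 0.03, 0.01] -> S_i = 4.77*0.18^i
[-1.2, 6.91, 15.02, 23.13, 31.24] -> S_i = -1.20 + 8.11*i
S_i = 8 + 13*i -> [8, 21, 34, 47, 60]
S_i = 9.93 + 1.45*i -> [9.93, 11.38, 12.83, 14.28, 15.73]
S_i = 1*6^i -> [1, 6, 36, 216, 1296]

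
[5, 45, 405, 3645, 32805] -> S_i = 5*9^i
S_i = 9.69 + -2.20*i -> [9.69, 7.49, 5.29, 3.09, 0.89]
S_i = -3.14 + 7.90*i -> [-3.14, 4.76, 12.66, 20.56, 28.46]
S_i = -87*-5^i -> [-87, 435, -2175, 10875, -54375]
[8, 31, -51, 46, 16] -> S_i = Random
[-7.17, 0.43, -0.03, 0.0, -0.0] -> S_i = -7.17*(-0.06)^i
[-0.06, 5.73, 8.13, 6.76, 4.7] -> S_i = Random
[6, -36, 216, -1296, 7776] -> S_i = 6*-6^i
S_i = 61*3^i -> [61, 183, 549, 1647, 4941]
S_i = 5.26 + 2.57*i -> [5.26, 7.83, 10.4, 12.97, 15.54]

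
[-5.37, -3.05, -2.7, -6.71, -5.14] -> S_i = Random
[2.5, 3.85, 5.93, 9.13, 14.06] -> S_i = 2.50*1.54^i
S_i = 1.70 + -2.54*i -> [1.7, -0.84, -3.38, -5.92, -8.46]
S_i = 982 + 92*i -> [982, 1074, 1166, 1258, 1350]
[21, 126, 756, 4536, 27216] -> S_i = 21*6^i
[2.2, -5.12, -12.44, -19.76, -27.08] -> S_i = 2.20 + -7.32*i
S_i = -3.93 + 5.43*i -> [-3.93, 1.5, 6.93, 12.36, 17.79]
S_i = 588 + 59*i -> [588, 647, 706, 765, 824]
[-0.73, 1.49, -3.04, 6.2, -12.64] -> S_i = -0.73*(-2.04)^i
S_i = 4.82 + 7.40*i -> [4.82, 12.22, 19.62, 27.02, 34.42]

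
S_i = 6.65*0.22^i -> [6.65, 1.46, 0.32, 0.07, 0.02]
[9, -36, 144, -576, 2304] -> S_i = 9*-4^i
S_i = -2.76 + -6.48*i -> [-2.76, -9.24, -15.72, -22.2, -28.68]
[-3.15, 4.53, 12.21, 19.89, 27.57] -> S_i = -3.15 + 7.68*i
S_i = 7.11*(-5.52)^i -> [7.11, -39.25, 216.64, -1195.88, 6601.25]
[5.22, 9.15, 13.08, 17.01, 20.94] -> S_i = 5.22 + 3.93*i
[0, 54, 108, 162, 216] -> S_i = 0 + 54*i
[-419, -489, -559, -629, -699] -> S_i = -419 + -70*i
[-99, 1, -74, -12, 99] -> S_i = Random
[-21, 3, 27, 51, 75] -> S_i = -21 + 24*i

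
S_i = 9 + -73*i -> [9, -64, -137, -210, -283]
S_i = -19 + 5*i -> [-19, -14, -9, -4, 1]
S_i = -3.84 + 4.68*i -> [-3.84, 0.84, 5.52, 10.2, 14.88]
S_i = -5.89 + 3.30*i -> [-5.89, -2.59, 0.71, 4.01, 7.31]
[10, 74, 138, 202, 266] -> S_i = 10 + 64*i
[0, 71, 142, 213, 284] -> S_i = 0 + 71*i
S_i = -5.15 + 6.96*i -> [-5.15, 1.81, 8.77, 15.73, 22.69]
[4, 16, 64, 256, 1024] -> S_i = 4*4^i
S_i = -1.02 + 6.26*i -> [-1.02, 5.24, 11.5, 17.76, 24.02]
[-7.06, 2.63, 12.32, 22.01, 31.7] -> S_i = -7.06 + 9.69*i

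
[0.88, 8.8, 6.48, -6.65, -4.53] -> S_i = Random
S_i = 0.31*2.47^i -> [0.31, 0.77, 1.89, 4.67, 11.54]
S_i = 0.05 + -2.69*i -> [0.05, -2.64, -5.33, -8.02, -10.71]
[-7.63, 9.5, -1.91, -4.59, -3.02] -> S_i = Random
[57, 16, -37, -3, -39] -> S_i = Random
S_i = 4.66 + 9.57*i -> [4.66, 14.23, 23.8, 33.37, 42.94]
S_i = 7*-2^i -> [7, -14, 28, -56, 112]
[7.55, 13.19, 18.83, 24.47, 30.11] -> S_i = 7.55 + 5.64*i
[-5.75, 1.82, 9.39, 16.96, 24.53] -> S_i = -5.75 + 7.57*i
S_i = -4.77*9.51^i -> [-4.77, -45.36, -431.4, -4102.61, -39015.79]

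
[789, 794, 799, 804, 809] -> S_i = 789 + 5*i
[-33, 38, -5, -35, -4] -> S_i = Random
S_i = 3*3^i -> [3, 9, 27, 81, 243]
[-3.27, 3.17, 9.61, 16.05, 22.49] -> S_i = -3.27 + 6.44*i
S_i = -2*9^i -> [-2, -18, -162, -1458, -13122]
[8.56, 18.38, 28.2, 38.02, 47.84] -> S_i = 8.56 + 9.82*i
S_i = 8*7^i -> [8, 56, 392, 2744, 19208]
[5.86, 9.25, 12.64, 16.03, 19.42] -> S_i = 5.86 + 3.39*i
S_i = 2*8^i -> [2, 16, 128, 1024, 8192]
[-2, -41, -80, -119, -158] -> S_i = -2 + -39*i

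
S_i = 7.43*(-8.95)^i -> [7.43, -66.5, 595.16, -5326.7, 47673.93]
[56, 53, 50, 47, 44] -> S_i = 56 + -3*i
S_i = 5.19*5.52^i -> [5.19, 28.65, 158.14, 872.94, 4818.63]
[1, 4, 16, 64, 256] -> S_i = 1*4^i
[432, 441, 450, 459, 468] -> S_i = 432 + 9*i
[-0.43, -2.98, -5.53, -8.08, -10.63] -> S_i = -0.43 + -2.55*i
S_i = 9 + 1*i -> [9, 10, 11, 12, 13]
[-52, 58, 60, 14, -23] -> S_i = Random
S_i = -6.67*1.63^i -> [-6.67, -10.87, -17.72, -28.89, -47.08]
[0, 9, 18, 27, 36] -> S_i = 0 + 9*i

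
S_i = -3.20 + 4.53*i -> [-3.2, 1.33, 5.86, 10.39, 14.92]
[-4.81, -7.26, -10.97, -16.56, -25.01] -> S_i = -4.81*1.51^i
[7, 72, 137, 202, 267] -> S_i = 7 + 65*i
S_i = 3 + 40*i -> [3, 43, 83, 123, 163]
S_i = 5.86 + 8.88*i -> [5.86, 14.74, 23.62, 32.5, 41.38]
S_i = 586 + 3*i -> [586, 589, 592, 595, 598]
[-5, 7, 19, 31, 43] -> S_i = -5 + 12*i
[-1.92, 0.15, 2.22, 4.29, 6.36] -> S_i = -1.92 + 2.07*i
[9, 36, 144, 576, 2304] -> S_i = 9*4^i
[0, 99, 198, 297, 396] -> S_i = 0 + 99*i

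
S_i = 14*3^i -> [14, 42, 126, 378, 1134]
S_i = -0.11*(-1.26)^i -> [-0.11, 0.14, -0.17, 0.22, -0.28]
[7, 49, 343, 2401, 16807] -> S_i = 7*7^i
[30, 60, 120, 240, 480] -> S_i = 30*2^i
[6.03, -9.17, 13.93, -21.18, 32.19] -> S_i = 6.03*(-1.52)^i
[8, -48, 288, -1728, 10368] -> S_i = 8*-6^i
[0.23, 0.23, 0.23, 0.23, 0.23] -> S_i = 0.23 + -0.00*i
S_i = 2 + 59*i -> [2, 61, 120, 179, 238]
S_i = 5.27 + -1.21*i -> [5.27, 4.06, 2.85, 1.64, 0.43]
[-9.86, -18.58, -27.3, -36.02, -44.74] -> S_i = -9.86 + -8.72*i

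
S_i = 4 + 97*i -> [4, 101, 198, 295, 392]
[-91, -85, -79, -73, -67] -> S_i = -91 + 6*i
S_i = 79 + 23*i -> [79, 102, 125, 148, 171]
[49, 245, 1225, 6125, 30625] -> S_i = 49*5^i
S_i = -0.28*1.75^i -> [-0.28, -0.49, -0.86, -1.5, -2.63]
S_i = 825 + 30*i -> [825, 855, 885, 915, 945]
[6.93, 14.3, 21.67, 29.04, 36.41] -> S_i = 6.93 + 7.37*i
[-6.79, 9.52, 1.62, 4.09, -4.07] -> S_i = Random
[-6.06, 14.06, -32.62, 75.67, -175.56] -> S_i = -6.06*(-2.32)^i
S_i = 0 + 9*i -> [0, 9, 18, 27, 36]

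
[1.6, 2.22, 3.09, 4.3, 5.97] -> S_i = 1.60*1.39^i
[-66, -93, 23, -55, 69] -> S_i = Random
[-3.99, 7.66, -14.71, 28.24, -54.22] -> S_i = -3.99*(-1.92)^i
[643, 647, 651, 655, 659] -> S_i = 643 + 4*i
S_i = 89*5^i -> [89, 445, 2225, 11125, 55625]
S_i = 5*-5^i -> [5, -25, 125, -625, 3125]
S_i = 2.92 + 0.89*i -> [2.92, 3.81, 4.7, 5.59, 6.48]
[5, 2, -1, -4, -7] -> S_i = 5 + -3*i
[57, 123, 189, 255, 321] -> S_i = 57 + 66*i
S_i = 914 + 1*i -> [914, 915, 916, 917, 918]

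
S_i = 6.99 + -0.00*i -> [6.99, 6.99, 6.99, 6.99, 6.99]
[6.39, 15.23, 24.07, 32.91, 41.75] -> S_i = 6.39 + 8.84*i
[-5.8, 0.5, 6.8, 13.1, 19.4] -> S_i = -5.80 + 6.30*i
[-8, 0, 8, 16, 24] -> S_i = -8 + 8*i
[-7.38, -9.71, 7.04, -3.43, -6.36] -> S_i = Random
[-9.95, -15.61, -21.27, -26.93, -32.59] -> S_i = -9.95 + -5.66*i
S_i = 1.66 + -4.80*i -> [1.66, -3.14, -7.94, -12.74, -17.54]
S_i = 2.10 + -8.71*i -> [2.1, -6.61, -15.32, -24.03, -32.74]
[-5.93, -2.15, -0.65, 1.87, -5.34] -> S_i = Random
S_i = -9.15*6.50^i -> [-9.15, -59.48, -386.59, -2512.82, -16333.32]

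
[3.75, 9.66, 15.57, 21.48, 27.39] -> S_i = 3.75 + 5.91*i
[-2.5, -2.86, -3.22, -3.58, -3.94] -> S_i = -2.50 + -0.36*i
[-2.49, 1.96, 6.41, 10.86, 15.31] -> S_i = -2.49 + 4.45*i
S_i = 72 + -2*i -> [72, 70, 68, 66, 64]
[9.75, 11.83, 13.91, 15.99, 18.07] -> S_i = 9.75 + 2.08*i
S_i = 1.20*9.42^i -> [1.2, 11.3, 106.48, 1003.08, 9448.98]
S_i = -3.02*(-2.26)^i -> [-3.02, 6.83, -15.42, 34.86, -78.78]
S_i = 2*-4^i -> [2, -8, 32, -128, 512]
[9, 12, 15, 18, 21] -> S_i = 9 + 3*i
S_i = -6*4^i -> [-6, -24, -96, -384, -1536]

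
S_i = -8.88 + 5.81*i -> [-8.88, -3.07, 2.74, 8.55, 14.36]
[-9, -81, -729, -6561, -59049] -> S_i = -9*9^i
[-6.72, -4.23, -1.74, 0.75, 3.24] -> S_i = -6.72 + 2.49*i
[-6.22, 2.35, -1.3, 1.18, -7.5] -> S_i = Random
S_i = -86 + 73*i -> [-86, -13, 60, 133, 206]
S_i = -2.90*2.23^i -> [-2.9, -6.47, -14.42, -32.16, -71.72]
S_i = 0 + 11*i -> [0, 11, 22, 33, 44]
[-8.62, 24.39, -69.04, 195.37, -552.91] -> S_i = -8.62*(-2.83)^i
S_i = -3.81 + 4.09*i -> [-3.81, 0.28, 4.37, 8.46, 12.55]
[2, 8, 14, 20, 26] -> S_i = 2 + 6*i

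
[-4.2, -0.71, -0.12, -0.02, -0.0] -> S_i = -4.20*0.17^i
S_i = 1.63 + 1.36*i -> [1.63, 2.99, 4.35, 5.71, 7.07]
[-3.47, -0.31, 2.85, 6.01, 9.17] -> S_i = -3.47 + 3.16*i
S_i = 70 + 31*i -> [70, 101, 132, 163, 194]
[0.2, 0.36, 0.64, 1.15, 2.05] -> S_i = 0.20*1.79^i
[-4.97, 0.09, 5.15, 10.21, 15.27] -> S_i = -4.97 + 5.06*i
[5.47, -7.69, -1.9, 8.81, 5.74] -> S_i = Random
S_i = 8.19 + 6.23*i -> [8.19, 14.42, 20.65, 26.88, 33.11]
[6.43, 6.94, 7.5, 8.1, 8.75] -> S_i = 6.43*1.08^i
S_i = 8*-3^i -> [8, -24, 72, -216, 648]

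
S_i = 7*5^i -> [7, 35, 175, 875, 4375]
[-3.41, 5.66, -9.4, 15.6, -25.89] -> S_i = -3.41*(-1.66)^i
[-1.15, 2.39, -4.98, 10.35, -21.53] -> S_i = -1.15*(-2.08)^i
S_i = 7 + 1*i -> [7, 8, 9, 10, 11]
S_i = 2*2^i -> [2, 4, 8, 16, 32]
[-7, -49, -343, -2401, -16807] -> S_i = -7*7^i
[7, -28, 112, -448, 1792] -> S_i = 7*-4^i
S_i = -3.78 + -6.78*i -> [-3.78, -10.56, -17.34, -24.12, -30.9]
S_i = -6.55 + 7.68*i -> [-6.55, 1.13, 8.81, 16.49, 24.17]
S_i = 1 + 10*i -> [1, 11, 21, 31, 41]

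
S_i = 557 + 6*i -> [557, 563, 569, 575, 581]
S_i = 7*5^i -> [7, 35, 175, 875, 4375]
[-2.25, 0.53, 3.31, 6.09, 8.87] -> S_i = -2.25 + 2.78*i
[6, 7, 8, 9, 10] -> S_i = 6 + 1*i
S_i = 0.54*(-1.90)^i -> [0.54, -1.03, 1.95, -3.7, 7.04]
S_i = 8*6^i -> [8, 48, 288, 1728, 10368]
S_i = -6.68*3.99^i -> [-6.68, -26.65, -106.35, -424.32, -1693.04]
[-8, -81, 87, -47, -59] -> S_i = Random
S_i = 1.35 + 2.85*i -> [1.35, 4.2, 7.05, 9.9, 12.75]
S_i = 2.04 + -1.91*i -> [2.04, 0.13, -1.78, -3.69, -5.6]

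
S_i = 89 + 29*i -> [89, 118, 147, 176, 205]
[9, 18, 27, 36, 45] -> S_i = 9 + 9*i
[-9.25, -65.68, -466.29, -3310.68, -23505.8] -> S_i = -9.25*7.10^i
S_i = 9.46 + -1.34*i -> [9.46, 8.12, 6.78, 5.44, 4.1]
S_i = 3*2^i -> [3, 6, 12, 24, 48]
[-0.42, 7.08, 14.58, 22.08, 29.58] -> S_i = -0.42 + 7.50*i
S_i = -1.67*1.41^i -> [-1.67, -2.35, -3.32, -4.68, -6.6]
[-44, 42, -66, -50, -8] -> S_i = Random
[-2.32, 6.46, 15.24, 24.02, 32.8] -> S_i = -2.32 + 8.78*i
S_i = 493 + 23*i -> [493, 516, 539, 562, 585]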